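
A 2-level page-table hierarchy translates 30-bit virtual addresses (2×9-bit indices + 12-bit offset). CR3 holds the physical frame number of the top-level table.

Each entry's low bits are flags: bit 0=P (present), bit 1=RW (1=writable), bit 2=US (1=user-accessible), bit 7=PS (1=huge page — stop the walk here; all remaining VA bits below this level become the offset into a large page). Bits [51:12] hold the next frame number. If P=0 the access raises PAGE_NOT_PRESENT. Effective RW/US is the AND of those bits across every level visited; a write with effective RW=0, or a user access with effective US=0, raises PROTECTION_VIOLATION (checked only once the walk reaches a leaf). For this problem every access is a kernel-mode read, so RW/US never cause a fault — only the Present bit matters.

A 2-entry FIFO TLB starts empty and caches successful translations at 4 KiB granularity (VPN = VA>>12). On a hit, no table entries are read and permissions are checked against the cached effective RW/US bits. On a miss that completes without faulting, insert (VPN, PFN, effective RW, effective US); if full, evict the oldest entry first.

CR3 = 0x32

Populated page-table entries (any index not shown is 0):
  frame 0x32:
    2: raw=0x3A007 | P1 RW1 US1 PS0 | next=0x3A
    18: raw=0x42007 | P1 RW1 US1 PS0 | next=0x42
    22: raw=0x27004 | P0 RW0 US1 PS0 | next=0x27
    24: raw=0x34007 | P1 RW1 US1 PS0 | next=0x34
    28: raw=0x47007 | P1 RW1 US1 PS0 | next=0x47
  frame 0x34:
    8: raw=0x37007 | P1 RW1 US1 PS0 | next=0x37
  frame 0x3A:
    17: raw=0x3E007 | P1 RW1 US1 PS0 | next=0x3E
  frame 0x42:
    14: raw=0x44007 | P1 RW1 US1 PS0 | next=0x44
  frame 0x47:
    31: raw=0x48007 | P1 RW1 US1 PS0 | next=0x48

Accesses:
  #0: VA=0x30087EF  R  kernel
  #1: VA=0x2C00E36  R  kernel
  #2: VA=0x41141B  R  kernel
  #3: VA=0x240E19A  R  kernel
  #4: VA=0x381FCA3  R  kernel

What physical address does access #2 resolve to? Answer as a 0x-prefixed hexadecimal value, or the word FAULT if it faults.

Trace:
#0 VA=0x30087EF (r,kernel):
  [0] read 0x32 idx=24: raw=0x34007 flags P=1 W=1 U=1 S=0
  [1] read 0x34 idx=8: raw=0x37007 flags P=1 W=1 U=1 S=0
  → PA=0x377EF  (2 entries read)
#1 VA=0x2C00E36 (r,kernel):
  [0] read 0x32 idx=22: raw=0x27004 flags P=0 W=0 U=1 S=0
  ✗ PAGE_NOT_PRESENT  [1 reads]
#2 VA=0x41141B (r,kernel):
  [0] read 0x32 idx=2: raw=0x3A007 flags P=1 W=1 U=1 S=0
  [1] read 0x3A idx=17: raw=0x3E007 flags P=1 W=1 U=1 S=0
  → PA=0x3E41B  (2 entries read)
#3 VA=0x240E19A (r,kernel):
  [0] read 0x32 idx=18: raw=0x42007 flags P=1 W=1 U=1 S=0
  [1] read 0x42 idx=14: raw=0x44007 flags P=1 W=1 U=1 S=0
  → PA=0x4419A  (2 entries read)
#4 VA=0x381FCA3 (r,kernel):
  [0] read 0x32 idx=28: raw=0x47007 flags P=1 W=1 U=1 S=0
  [1] read 0x47 idx=31: raw=0x48007 flags P=1 W=1 U=1 S=0
  → PA=0x48CA3  (2 entries read)

Access #2 PA: 0x3E41B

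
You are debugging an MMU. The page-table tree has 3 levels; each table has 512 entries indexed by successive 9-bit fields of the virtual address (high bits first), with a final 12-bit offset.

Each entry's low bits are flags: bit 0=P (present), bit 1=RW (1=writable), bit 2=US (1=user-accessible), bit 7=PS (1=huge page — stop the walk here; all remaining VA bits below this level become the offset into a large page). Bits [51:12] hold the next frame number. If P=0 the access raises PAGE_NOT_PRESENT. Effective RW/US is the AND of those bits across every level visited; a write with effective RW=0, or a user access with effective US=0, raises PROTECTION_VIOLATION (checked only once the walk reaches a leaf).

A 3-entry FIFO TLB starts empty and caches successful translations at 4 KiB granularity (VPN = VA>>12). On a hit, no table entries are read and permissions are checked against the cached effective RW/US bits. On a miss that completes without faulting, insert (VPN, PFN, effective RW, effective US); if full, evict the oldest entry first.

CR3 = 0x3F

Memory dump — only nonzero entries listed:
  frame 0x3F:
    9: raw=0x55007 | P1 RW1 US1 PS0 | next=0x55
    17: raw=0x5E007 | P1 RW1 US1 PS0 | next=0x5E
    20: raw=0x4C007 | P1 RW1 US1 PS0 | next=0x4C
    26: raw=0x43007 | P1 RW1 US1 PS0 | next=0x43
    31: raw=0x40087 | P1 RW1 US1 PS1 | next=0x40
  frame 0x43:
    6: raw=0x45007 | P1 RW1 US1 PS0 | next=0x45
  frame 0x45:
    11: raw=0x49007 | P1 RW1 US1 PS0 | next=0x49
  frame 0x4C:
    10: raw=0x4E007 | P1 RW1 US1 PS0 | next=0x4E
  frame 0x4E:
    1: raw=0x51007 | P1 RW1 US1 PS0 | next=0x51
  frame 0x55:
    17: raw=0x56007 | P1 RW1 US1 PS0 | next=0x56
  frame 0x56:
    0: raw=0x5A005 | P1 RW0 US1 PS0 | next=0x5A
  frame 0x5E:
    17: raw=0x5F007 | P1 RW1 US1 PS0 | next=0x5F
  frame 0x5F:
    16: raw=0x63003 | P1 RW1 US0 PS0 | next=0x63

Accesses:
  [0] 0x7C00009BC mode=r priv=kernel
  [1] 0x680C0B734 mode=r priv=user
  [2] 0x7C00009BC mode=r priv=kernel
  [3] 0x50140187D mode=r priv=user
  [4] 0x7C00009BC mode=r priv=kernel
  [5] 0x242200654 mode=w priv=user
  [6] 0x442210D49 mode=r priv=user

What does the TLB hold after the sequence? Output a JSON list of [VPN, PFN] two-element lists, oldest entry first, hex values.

Walk each access:
#0 VA=0x7C00009BC (r,kernel):
  [0] read 0x3F idx=31: raw=0x40087 flags P=1 W=1 U=1 S=1
  ✓ 0x409BC (huge @L0)  — 1 lookups
#1 VA=0x680C0B734 (r,user):
  [0] read 0x3F idx=26: raw=0x43007 flags P=1 W=1 U=1 S=0
  [1] read 0x43 idx=6: raw=0x45007 flags P=1 W=1 U=1 S=0
  [2] read 0x45 idx=11: raw=0x49007 flags P=1 W=1 U=1 S=0
  ✓ 0x49734  — 3 lookups
#2 VA=0x7C00009BC (r,kernel):
  TLB hit vpn=0x7C0000 → PA=0x409BC
#3 VA=0x50140187D (r,user):
  [0] read 0x3F idx=20: raw=0x4C007 flags P=1 W=1 U=1 S=0
  [1] read 0x4C idx=10: raw=0x4E007 flags P=1 W=1 U=1 S=0
  [2] read 0x4E idx=1: raw=0x51007 flags P=1 W=1 U=1 S=0
  ✓ 0x5187D  — 3 lookups
#4 VA=0x7C00009BC (r,kernel):
  TLB hit vpn=0x7C0000 → PA=0x409BC
#5 VA=0x242200654 (w,user):
  [0] read 0x3F idx=9: raw=0x55007 flags P=1 W=1 U=1 S=0
  [1] read 0x55 idx=17: raw=0x56007 flags P=1 W=1 U=1 S=0
  [2] read 0x56 idx=0: raw=0x5A005 flags P=1 W=0 U=1 S=0
  → PROTECTION_VIOLATION  (3 entries read)
#6 VA=0x442210D49 (r,user):
  [0] read 0x3F idx=17: raw=0x5E007 flags P=1 W=1 U=1 S=0
  [1] read 0x5E idx=17: raw=0x5F007 flags P=1 W=1 U=1 S=0
  [2] read 0x5F idx=16: raw=0x63003 flags P=1 W=1 U=0 S=0
  → PROTECTION_VIOLATION  (3 entries read)

TLB: [["0x7C0000", "0x40"], ["0x680C0B", "0x49"], ["0x501401", "0x51"]]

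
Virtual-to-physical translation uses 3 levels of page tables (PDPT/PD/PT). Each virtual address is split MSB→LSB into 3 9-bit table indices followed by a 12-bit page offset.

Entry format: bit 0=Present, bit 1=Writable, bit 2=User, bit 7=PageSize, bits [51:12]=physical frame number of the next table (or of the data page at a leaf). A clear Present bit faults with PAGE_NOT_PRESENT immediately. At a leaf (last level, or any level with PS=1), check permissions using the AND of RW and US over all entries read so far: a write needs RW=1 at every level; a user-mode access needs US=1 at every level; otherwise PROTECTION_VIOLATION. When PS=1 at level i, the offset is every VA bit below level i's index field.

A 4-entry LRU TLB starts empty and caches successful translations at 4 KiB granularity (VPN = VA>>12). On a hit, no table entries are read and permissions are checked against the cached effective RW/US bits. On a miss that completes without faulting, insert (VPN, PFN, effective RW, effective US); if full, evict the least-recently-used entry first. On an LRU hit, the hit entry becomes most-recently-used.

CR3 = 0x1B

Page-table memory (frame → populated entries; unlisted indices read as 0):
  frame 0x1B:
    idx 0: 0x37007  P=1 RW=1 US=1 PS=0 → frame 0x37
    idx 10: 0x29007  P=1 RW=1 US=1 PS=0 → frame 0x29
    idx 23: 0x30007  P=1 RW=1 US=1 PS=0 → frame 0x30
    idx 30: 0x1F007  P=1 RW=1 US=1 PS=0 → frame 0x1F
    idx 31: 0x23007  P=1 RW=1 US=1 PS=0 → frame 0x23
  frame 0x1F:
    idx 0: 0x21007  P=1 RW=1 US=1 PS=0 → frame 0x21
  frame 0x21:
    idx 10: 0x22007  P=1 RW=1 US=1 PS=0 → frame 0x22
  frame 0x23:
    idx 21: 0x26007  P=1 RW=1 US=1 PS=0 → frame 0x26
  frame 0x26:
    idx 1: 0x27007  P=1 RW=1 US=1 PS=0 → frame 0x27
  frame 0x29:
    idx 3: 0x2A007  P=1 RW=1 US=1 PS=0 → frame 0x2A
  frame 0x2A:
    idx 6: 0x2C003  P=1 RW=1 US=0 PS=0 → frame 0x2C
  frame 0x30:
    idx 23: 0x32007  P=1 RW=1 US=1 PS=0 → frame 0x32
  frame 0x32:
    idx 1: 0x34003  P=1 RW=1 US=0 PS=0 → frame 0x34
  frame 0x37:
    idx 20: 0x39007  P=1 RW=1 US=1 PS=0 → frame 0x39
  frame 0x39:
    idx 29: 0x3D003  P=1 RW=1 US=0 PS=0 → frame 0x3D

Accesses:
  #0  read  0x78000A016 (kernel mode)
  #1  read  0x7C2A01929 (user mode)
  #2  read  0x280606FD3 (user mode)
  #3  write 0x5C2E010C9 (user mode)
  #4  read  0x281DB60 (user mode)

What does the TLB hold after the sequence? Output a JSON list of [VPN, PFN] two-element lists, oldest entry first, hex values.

Walk each access:
#0 VA=0x78000A016 (r,kernel):
  lvl0: tbl 0x1B, slot 30 ⇒ 0x1F007 (P1/RW1/US1/PS0)
  lvl1: tbl 0x1F, slot 0 ⇒ 0x21007 (P1/RW1/US1/PS0)
  lvl2: tbl 0x21, slot 10 ⇒ 0x22007 (P1/RW1/US1/PS0)
  ⇒ phys 0x22016  [3 reads]
#1 VA=0x7C2A01929 (r,user):
  lvl0: tbl 0x1B, slot 31 ⇒ 0x23007 (P1/RW1/US1/PS0)
  lvl1: tbl 0x23, slot 21 ⇒ 0x26007 (P1/RW1/US1/PS0)
  lvl2: tbl 0x26, slot 1 ⇒ 0x27007 (P1/RW1/US1/PS0)
  ⇒ phys 0x27929  [3 reads]
#2 VA=0x280606FD3 (r,user):
  lvl0: tbl 0x1B, slot 10 ⇒ 0x29007 (P1/RW1/US1/PS0)
  lvl1: tbl 0x29, slot 3 ⇒ 0x2A007 (P1/RW1/US1/PS0)
  lvl2: tbl 0x2A, slot 6 ⇒ 0x2C003 (P1/RW1/US0/PS0)
  ✗ PROTECTION_VIOLATION  [3 reads]
#3 VA=0x5C2E010C9 (w,user):
  lvl0: tbl 0x1B, slot 23 ⇒ 0x30007 (P1/RW1/US1/PS0)
  lvl1: tbl 0x30, slot 23 ⇒ 0x32007 (P1/RW1/US1/PS0)
  lvl2: tbl 0x32, slot 1 ⇒ 0x34003 (P1/RW1/US0/PS0)
  ✗ PROTECTION_VIOLATION  [3 reads]
#4 VA=0x281DB60 (r,user):
  lvl0: tbl 0x1B, slot 0 ⇒ 0x37007 (P1/RW1/US1/PS0)
  lvl1: tbl 0x37, slot 20 ⇒ 0x39007 (P1/RW1/US1/PS0)
  lvl2: tbl 0x39, slot 29 ⇒ 0x3D003 (P1/RW1/US0/PS0)
  ✗ PROTECTION_VIOLATION  [3 reads]

TLB: [["0x78000A", "0x22"], ["0x7C2A01", "0x27"]]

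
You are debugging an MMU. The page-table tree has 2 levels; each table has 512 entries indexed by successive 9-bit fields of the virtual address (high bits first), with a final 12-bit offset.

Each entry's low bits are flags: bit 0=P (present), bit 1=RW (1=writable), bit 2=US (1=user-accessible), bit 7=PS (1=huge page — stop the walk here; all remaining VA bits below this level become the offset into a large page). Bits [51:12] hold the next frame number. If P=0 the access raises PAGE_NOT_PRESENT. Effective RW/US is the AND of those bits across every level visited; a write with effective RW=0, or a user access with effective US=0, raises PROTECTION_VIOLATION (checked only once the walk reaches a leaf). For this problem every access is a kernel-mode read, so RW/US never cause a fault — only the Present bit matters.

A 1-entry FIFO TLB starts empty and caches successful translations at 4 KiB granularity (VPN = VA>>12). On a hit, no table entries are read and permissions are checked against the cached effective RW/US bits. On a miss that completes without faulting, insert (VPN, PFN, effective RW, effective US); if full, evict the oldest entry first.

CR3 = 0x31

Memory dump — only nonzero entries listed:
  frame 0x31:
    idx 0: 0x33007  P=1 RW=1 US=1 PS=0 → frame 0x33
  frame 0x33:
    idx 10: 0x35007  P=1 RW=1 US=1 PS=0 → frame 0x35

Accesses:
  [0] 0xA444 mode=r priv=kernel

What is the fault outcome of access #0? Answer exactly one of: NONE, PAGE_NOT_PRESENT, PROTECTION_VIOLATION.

Walk each access:
#0 VA=0xA444 (r,kernel):
  [0] read 0x31 idx=0: raw=0x33007 flags P=1 W=1 U=1 S=0
  [1] read 0x33 idx=10: raw=0x35007 flags P=1 W=1 U=1 S=0
  ⇒ phys 0x35444  [2 reads]

Access #0 fault: NONE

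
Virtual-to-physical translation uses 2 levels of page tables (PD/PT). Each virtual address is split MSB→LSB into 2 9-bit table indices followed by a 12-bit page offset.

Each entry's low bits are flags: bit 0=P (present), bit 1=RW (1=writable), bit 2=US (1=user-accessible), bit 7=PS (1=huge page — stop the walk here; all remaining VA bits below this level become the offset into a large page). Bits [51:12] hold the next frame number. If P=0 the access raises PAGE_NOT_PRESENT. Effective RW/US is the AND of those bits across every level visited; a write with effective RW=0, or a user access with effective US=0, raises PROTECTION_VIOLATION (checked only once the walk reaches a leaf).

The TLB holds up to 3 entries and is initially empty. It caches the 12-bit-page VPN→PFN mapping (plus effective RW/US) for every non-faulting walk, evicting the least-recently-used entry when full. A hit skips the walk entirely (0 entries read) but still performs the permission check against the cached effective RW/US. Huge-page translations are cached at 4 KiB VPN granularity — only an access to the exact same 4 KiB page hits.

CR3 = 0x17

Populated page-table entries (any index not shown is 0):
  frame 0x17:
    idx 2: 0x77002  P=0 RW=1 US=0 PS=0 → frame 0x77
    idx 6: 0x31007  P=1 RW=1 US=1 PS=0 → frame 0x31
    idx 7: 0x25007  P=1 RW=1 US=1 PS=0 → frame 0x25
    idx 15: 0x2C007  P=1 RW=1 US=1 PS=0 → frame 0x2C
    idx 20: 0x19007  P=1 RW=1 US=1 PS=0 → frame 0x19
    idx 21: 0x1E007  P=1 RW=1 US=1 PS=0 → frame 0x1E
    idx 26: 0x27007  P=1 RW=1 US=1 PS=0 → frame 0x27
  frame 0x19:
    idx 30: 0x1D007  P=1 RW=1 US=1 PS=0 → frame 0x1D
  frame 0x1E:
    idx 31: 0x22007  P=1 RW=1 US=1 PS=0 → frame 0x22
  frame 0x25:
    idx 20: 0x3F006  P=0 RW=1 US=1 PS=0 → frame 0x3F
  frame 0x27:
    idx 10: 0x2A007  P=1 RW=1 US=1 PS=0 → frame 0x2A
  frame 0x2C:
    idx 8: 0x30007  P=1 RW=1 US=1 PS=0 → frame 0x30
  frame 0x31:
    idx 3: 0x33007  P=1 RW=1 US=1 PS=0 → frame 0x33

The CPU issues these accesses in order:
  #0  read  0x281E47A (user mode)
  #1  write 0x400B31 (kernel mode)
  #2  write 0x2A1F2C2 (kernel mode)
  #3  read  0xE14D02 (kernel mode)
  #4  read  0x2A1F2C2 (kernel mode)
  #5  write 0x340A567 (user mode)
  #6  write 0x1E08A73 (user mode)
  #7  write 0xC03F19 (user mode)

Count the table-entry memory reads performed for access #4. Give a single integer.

Walk each access:
#0 VA=0x281E47A (r,user):
  lvl0: tbl 0x17, slot 20 ⇒ 0x19007 (P1/RW1/US1/PS0)
  lvl1: tbl 0x19, slot 30 ⇒ 0x1D007 (P1/RW1/US1/PS0)
  → PA=0x1D47A  (2 entries read)
#1 VA=0x400B31 (w,kernel):
  lvl0: tbl 0x17, slot 2 ⇒ 0x77002 (P0/RW1/US0/PS0)
  ✗ PAGE_NOT_PRESENT  [1 reads]
#2 VA=0x2A1F2C2 (w,kernel):
  lvl0: tbl 0x17, slot 21 ⇒ 0x1E007 (P1/RW1/US1/PS0)
  lvl1: tbl 0x1E, slot 31 ⇒ 0x22007 (P1/RW1/US1/PS0)
  → PA=0x222C2  (2 entries read)
#3 VA=0xE14D02 (r,kernel):
  lvl0: tbl 0x17, slot 7 ⇒ 0x25007 (P1/RW1/US1/PS0)
  lvl1: tbl 0x25, slot 20 ⇒ 0x3F006 (P0/RW1/US1/PS0)
  ✗ PAGE_NOT_PRESENT  [2 reads]
#4 VA=0x2A1F2C2 (r,kernel):
  TLB hit vpn=0x2A1F → PA=0x222C2
#5 VA=0x340A567 (w,user):
  lvl0: tbl 0x17, slot 26 ⇒ 0x27007 (P1/RW1/US1/PS0)
  lvl1: tbl 0x27, slot 10 ⇒ 0x2A007 (P1/RW1/US1/PS0)
  → PA=0x2A567  (2 entries read)
#6 VA=0x1E08A73 (w,user):
  lvl0: tbl 0x17, slot 15 ⇒ 0x2C007 (P1/RW1/US1/PS0)
  lvl1: tbl 0x2C, slot 8 ⇒ 0x30007 (P1/RW1/US1/PS0)
  → PA=0x30A73  (2 entries read)
#7 VA=0xC03F19 (w,user):
  lvl0: tbl 0x17, slot 6 ⇒ 0x31007 (P1/RW1/US1/PS0)
  lvl1: tbl 0x31, slot 3 ⇒ 0x33007 (P1/RW1/US1/PS0)
  → PA=0x33F19  (2 entries read)

Entries read for #4: 0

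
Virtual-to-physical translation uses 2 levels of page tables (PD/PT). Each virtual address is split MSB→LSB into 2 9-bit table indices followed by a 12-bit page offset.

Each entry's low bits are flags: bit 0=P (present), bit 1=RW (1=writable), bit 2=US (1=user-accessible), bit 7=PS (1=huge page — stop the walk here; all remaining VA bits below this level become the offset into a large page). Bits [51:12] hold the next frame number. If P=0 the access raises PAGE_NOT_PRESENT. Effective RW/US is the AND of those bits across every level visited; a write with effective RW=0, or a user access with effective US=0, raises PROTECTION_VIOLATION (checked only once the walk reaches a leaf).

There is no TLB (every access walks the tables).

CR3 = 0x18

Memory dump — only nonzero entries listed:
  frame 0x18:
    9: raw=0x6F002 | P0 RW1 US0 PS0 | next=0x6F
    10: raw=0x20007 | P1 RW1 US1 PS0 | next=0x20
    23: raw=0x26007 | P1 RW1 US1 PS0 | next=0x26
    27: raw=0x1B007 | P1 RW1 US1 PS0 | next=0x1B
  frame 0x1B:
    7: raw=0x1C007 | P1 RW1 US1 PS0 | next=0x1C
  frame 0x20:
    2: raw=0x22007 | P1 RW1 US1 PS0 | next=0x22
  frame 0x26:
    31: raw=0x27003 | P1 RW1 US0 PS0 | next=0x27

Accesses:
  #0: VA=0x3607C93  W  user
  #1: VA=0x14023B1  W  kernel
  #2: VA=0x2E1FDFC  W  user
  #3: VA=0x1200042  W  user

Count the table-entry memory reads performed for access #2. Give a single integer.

Per-access translation:
#0 VA=0x3607C93 (w,user):
  [0] read 0x18 idx=27: raw=0x1B007 flags P=1 W=1 U=1 S=0
  [1] read 0x1B idx=7: raw=0x1C007 flags P=1 W=1 U=1 S=0
  → PA=0x1CC93  (2 entries read)
#1 VA=0x14023B1 (w,kernel):
  [0] read 0x18 idx=10: raw=0x20007 flags P=1 W=1 U=1 S=0
  [1] read 0x20 idx=2: raw=0x22007 flags P=1 W=1 U=1 S=0
  → PA=0x223B1  (2 entries read)
#2 VA=0x2E1FDFC (w,user):
  [0] read 0x18 idx=23: raw=0x26007 flags P=1 W=1 U=1 S=0
  [1] read 0x26 idx=31: raw=0x27003 flags P=1 W=1 U=0 S=0
  → PROTECTION_VIOLATION  (2 entries read)
#3 VA=0x1200042 (w,user):
  [0] read 0x18 idx=9: raw=0x6F002 flags P=0 W=1 U=0 S=0
  → PAGE_NOT_PRESENT  (1 entries read)

Entries read for #2: 2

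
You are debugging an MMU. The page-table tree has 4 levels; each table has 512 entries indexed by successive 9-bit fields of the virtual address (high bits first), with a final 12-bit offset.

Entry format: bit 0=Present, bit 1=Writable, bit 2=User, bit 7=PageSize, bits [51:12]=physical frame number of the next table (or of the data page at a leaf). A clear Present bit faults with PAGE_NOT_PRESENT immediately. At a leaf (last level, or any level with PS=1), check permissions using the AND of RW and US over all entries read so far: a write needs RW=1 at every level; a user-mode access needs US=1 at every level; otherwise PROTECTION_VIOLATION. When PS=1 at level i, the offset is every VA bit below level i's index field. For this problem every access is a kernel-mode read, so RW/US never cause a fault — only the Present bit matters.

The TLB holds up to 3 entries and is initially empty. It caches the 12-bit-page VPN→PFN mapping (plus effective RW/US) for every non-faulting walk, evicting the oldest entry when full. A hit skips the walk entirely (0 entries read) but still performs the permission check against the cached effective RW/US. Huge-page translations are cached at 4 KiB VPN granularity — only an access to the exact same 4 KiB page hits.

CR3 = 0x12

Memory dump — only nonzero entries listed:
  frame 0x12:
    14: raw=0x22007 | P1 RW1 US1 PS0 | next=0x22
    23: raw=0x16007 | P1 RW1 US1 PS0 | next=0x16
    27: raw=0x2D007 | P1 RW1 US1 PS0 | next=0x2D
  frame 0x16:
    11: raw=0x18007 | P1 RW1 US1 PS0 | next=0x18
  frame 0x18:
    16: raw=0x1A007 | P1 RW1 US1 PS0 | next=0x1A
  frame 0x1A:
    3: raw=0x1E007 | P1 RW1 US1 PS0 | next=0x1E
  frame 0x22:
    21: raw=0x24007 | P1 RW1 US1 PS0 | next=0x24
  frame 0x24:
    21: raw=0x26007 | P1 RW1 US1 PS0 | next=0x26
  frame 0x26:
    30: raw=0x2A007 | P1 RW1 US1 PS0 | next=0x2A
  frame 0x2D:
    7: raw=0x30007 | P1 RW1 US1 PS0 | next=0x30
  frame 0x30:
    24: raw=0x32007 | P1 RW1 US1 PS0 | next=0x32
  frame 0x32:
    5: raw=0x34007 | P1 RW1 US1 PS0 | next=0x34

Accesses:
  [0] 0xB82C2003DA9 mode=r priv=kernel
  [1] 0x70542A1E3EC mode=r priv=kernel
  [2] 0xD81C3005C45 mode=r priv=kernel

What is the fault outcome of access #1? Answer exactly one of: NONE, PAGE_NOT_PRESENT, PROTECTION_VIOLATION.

Trace:
#0 VA=0xB82C2003DA9 (r,kernel):
  L0: frame=0x12 idx=23 entry=0x16007 [P=1 RW=1 US=1 PS=0]
  L1: frame=0x16 idx=11 entry=0x18007 [P=1 RW=1 US=1 PS=0]
  L2: frame=0x18 idx=16 entry=0x1A007 [P=1 RW=1 US=1 PS=0]
  L3: frame=0x1A idx=3 entry=0x1E007 [P=1 RW=1 US=1 PS=0]
  ✓ 0x1EDA9  — 4 lookups
#1 VA=0x70542A1E3EC (r,kernel):
  L0: frame=0x12 idx=14 entry=0x22007 [P=1 RW=1 US=1 PS=0]
  L1: frame=0x22 idx=21 entry=0x24007 [P=1 RW=1 US=1 PS=0]
  L2: frame=0x24 idx=21 entry=0x26007 [P=1 RW=1 US=1 PS=0]
  L3: frame=0x26 idx=30 entry=0x2A007 [P=1 RW=1 US=1 PS=0]
  ✓ 0x2A3EC  — 4 lookups
#2 VA=0xD81C3005C45 (r,kernel):
  L0: frame=0x12 idx=27 entry=0x2D007 [P=1 RW=1 US=1 PS=0]
  L1: frame=0x2D idx=7 entry=0x30007 [P=1 RW=1 US=1 PS=0]
  L2: frame=0x30 idx=24 entry=0x32007 [P=1 RW=1 US=1 PS=0]
  L3: frame=0x32 idx=5 entry=0x34007 [P=1 RW=1 US=1 PS=0]
  ✓ 0x34C45  — 4 lookups

Access #1 fault: NONE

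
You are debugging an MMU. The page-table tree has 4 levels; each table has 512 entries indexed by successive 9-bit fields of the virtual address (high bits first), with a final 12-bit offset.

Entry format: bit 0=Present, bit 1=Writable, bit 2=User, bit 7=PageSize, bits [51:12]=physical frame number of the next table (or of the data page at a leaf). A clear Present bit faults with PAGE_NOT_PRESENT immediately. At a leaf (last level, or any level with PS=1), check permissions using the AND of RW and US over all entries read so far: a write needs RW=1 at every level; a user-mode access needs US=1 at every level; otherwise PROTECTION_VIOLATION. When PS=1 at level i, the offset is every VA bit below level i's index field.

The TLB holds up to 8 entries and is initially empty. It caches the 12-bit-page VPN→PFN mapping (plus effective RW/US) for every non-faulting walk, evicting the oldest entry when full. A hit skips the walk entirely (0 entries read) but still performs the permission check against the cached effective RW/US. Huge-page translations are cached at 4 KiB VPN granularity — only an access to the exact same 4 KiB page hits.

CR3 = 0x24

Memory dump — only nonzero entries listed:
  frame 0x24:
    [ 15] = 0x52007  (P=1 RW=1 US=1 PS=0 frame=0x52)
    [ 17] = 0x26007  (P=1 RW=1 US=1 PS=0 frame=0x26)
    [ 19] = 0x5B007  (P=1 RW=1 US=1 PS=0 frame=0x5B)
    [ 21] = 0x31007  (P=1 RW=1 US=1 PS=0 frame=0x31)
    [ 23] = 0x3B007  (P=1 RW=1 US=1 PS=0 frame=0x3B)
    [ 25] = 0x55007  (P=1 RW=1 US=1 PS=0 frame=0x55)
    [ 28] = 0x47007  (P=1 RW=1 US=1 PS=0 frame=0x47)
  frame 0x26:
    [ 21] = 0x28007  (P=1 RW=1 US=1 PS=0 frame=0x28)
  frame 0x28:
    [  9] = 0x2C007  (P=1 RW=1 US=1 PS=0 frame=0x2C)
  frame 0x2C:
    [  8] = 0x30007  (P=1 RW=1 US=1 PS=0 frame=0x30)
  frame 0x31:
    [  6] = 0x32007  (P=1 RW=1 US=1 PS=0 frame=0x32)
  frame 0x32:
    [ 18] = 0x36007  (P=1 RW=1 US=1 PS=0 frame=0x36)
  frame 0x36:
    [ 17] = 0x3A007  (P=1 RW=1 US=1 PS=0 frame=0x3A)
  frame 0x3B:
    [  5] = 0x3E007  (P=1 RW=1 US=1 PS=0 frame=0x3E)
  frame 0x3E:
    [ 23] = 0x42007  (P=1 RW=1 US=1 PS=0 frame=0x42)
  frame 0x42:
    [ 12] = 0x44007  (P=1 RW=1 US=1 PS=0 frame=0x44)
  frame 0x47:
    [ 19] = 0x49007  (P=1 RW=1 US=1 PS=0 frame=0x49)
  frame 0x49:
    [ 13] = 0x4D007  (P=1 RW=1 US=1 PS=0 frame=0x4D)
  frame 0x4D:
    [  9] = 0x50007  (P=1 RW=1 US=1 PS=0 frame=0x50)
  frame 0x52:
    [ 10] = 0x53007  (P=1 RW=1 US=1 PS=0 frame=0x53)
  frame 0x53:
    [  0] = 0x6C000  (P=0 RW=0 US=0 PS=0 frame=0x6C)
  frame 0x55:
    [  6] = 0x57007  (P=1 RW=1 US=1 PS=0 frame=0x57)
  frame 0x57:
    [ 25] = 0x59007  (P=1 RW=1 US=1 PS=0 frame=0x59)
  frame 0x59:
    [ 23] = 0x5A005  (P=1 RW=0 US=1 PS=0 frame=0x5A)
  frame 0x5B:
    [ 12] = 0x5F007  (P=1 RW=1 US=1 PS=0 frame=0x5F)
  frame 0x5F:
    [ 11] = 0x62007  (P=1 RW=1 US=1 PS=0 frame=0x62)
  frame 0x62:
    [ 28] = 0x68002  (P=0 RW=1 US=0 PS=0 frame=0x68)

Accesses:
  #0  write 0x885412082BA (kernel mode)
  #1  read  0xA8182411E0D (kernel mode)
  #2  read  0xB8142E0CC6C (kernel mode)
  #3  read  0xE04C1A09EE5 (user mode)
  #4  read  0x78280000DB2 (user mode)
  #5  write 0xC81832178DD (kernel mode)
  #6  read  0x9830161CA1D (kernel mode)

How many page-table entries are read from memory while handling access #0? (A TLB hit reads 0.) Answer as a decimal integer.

Trace:
#0 VA=0x885412082BA (w,kernel):
  L0: frame=0x24 idx=17 entry=0x26007 [P=1 RW=1 US=1 PS=0]
  L1: frame=0x26 idx=21 entry=0x28007 [P=1 RW=1 US=1 PS=0]
  L2: frame=0x28 idx=9 entry=0x2C007 [P=1 RW=1 US=1 PS=0]
  L3: frame=0x2C idx=8 entry=0x30007 [P=1 RW=1 US=1 PS=0]
  → PA=0x302BA  (4 entries read)
#1 VA=0xA8182411E0D (r,kernel):
  L0: frame=0x24 idx=21 entry=0x31007 [P=1 RW=1 US=1 PS=0]
  L1: frame=0x31 idx=6 entry=0x32007 [P=1 RW=1 US=1 PS=0]
  L2: frame=0x32 idx=18 entry=0x36007 [P=1 RW=1 US=1 PS=0]
  L3: frame=0x36 idx=17 entry=0x3A007 [P=1 RW=1 US=1 PS=0]
  → PA=0x3AE0D  (4 entries read)
#2 VA=0xB8142E0CC6C (r,kernel):
  L0: frame=0x24 idx=23 entry=0x3B007 [P=1 RW=1 US=1 PS=0]
  L1: frame=0x3B idx=5 entry=0x3E007 [P=1 RW=1 US=1 PS=0]
  L2: frame=0x3E idx=23 entry=0x42007 [P=1 RW=1 US=1 PS=0]
  L3: frame=0x42 idx=12 entry=0x44007 [P=1 RW=1 US=1 PS=0]
  → PA=0x44C6C  (4 entries read)
#3 VA=0xE04C1A09EE5 (r,user):
  L0: frame=0x24 idx=28 entry=0x47007 [P=1 RW=1 US=1 PS=0]
  L1: frame=0x47 idx=19 entry=0x49007 [P=1 RW=1 US=1 PS=0]
  L2: frame=0x49 idx=13 entry=0x4D007 [P=1 RW=1 US=1 PS=0]
  L3: frame=0x4D idx=9 entry=0x50007 [P=1 RW=1 US=1 PS=0]
  → PA=0x50EE5  (4 entries read)
#4 VA=0x78280000DB2 (r,user):
  L0: frame=0x24 idx=15 entry=0x52007 [P=1 RW=1 US=1 PS=0]
  L1: frame=0x52 idx=10 entry=0x53007 [P=1 RW=1 US=1 PS=0]
  L2: frame=0x53 idx=0 entry=0x6C000 [P=0 RW=0 US=0 PS=0]
  ⇒ fault: PAGE_NOT_PRESENT  — 3 lookups
#5 VA=0xC81832178DD (w,kernel):
  L0: frame=0x24 idx=25 entry=0x55007 [P=1 RW=1 US=1 PS=0]
  L1: frame=0x55 idx=6 entry=0x57007 [P=1 RW=1 US=1 PS=0]
  L2: frame=0x57 idx=25 entry=0x59007 [P=1 RW=1 US=1 PS=0]
  L3: frame=0x59 idx=23 entry=0x5A005 [P=1 RW=0 US=1 PS=0]
  ⇒ fault: PROTECTION_VIOLATION  — 4 lookups
#6 VA=0x9830161CA1D (r,kernel):
  L0: frame=0x24 idx=19 entry=0x5B007 [P=1 RW=1 US=1 PS=0]
  L1: frame=0x5B idx=12 entry=0x5F007 [P=1 RW=1 US=1 PS=0]
  L2: frame=0x5F idx=11 entry=0x62007 [P=1 RW=1 US=1 PS=0]
  L3: frame=0x62 idx=28 entry=0x68002 [P=0 RW=1 US=0 PS=0]
  ⇒ fault: PAGE_NOT_PRESENT  — 4 lookups

Entries read for #0: 4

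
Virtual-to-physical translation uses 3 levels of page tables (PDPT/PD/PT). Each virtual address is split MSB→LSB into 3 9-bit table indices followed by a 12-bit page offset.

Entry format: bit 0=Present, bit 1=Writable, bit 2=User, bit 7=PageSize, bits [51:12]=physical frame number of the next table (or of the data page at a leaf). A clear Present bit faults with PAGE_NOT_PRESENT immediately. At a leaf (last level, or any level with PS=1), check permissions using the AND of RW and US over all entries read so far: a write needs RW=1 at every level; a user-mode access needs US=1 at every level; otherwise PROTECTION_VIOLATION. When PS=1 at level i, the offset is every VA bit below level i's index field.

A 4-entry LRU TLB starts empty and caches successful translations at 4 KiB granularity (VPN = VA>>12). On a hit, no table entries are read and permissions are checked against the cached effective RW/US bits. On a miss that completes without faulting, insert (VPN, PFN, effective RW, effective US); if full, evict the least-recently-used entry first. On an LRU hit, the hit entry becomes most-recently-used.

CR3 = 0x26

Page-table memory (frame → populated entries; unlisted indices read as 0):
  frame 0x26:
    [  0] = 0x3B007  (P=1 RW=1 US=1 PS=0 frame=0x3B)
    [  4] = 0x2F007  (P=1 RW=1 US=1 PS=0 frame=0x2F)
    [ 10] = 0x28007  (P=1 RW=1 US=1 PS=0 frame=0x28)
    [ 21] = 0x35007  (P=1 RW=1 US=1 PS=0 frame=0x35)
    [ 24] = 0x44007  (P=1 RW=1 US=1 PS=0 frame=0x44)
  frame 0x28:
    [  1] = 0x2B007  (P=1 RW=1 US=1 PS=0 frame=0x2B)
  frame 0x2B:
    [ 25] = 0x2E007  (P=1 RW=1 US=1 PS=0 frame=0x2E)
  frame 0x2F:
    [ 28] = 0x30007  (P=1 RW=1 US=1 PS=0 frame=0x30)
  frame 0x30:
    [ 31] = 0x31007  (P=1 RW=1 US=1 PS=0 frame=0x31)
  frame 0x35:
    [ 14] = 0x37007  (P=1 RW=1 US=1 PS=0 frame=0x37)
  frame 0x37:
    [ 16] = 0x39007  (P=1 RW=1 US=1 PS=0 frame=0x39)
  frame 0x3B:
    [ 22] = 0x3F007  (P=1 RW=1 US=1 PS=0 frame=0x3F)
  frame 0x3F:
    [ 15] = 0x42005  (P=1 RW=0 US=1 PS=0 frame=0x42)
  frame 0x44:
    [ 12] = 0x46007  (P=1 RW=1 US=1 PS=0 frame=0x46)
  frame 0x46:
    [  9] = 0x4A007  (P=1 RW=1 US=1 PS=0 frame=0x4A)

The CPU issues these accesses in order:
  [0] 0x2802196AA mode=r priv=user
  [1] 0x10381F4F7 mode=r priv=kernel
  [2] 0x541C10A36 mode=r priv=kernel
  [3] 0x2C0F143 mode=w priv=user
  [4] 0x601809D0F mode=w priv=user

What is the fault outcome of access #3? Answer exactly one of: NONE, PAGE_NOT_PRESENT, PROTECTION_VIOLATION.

Walk each access:
#0 VA=0x2802196AA (r,user):
  lvl0: tbl 0x26, slot 10 ⇒ 0x28007 (P1/RW1/US1/PS0)
  lvl1: tbl 0x28, slot 1 ⇒ 0x2B007 (P1/RW1/US1/PS0)
  lvl2: tbl 0x2B, slot 25 ⇒ 0x2E007 (P1/RW1/US1/PS0)
  ⇒ phys 0x2E6AA  [3 reads]
#1 VA=0x10381F4F7 (r,kernel):
  lvl0: tbl 0x26, slot 4 ⇒ 0x2F007 (P1/RW1/US1/PS0)
  lvl1: tbl 0x2F, slot 28 ⇒ 0x30007 (P1/RW1/US1/PS0)
  lvl2: tbl 0x30, slot 31 ⇒ 0x31007 (P1/RW1/US1/PS0)
  ⇒ phys 0x314F7  [3 reads]
#2 VA=0x541C10A36 (r,kernel):
  lvl0: tbl 0x26, slot 21 ⇒ 0x35007 (P1/RW1/US1/PS0)
  lvl1: tbl 0x35, slot 14 ⇒ 0x37007 (P1/RW1/US1/PS0)
  lvl2: tbl 0x37, slot 16 ⇒ 0x39007 (P1/RW1/US1/PS0)
  ⇒ phys 0x39A36  [3 reads]
#3 VA=0x2C0F143 (w,user):
  lvl0: tbl 0x26, slot 0 ⇒ 0x3B007 (P1/RW1/US1/PS0)
  lvl1: tbl 0x3B, slot 22 ⇒ 0x3F007 (P1/RW1/US1/PS0)
  lvl2: tbl 0x3F, slot 15 ⇒ 0x42005 (P1/RW0/US1/PS0)
  ⇒ fault: PROTECTION_VIOLATION  — 3 lookups
#4 VA=0x601809D0F (w,user):
  lvl0: tbl 0x26, slot 24 ⇒ 0x44007 (P1/RW1/US1/PS0)
  lvl1: tbl 0x44, slot 12 ⇒ 0x46007 (P1/RW1/US1/PS0)
  lvl2: tbl 0x46, slot 9 ⇒ 0x4A007 (P1/RW1/US1/PS0)
  ⇒ phys 0x4AD0F  [3 reads]

Access #3 fault: PROTECTION_VIOLATION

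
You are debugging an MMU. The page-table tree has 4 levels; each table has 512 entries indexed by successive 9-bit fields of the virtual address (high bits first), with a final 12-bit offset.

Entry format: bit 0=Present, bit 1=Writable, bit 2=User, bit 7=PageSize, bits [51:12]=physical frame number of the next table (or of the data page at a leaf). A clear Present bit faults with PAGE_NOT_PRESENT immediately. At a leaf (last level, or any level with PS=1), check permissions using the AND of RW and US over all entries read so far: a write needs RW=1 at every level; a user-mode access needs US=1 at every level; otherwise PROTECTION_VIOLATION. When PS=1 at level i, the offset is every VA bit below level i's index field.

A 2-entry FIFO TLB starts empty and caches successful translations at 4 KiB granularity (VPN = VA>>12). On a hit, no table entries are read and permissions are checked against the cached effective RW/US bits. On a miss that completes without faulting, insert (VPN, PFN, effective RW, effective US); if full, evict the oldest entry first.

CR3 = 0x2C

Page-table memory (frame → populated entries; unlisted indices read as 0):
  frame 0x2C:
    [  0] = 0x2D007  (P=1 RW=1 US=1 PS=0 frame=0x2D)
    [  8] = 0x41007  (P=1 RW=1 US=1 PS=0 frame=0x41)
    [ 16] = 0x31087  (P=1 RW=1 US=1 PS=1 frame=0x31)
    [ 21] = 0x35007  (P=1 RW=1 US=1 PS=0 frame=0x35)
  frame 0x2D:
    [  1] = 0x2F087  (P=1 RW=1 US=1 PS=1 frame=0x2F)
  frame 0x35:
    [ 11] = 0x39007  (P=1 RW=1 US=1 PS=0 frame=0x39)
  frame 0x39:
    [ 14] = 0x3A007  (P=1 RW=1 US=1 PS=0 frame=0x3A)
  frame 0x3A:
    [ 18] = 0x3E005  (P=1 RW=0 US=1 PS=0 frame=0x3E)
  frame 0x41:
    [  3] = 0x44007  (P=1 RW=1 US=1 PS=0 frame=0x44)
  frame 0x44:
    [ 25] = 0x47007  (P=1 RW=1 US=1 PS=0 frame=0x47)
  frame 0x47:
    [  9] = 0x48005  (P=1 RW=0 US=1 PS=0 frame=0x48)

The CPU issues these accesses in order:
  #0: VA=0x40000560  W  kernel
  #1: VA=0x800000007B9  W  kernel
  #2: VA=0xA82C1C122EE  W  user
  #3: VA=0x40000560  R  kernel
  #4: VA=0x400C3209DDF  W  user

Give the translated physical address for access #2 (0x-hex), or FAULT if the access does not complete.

Trace:
#0 VA=0x40000560 (w,kernel):
  [0] read 0x2C idx=0: raw=0x2D007 flags P=1 W=1 U=1 S=0
  [1] read 0x2D idx=1: raw=0x2F087 flags P=1 W=1 U=1 S=1
  → PA=0x2F560 (huge @L1)  (2 entries read)
#1 VA=0x800000007B9 (w,kernel):
  [0] read 0x2C idx=16: raw=0x31087 flags P=1 W=1 U=1 S=1
  → PA=0x317B9 (huge @L0)  (1 entries read)
#2 VA=0xA82C1C122EE (w,user):
  [0] read 0x2C idx=21: raw=0x35007 flags P=1 W=1 U=1 S=0
  [1] read 0x35 idx=11: raw=0x39007 flags P=1 W=1 U=1 S=0
  [2] read 0x39 idx=14: raw=0x3A007 flags P=1 W=1 U=1 S=0
  [3] read 0x3A idx=18: raw=0x3E005 flags P=1 W=0 U=1 S=0
  ✗ PROTECTION_VIOLATION  [4 reads]
#3 VA=0x40000560 (r,kernel):
  TLB hit vpn=0x40000 → PA=0x2F560
#4 VA=0x400C3209DDF (w,user):
  [0] read 0x2C idx=8: raw=0x41007 flags P=1 W=1 U=1 S=0
  [1] read 0x41 idx=3: raw=0x44007 flags P=1 W=1 U=1 S=0
  [2] read 0x44 idx=25: raw=0x47007 flags P=1 W=1 U=1 S=0
  [3] read 0x47 idx=9: raw=0x48005 flags P=1 W=0 U=1 S=0
  ✗ PROTECTION_VIOLATION  [4 reads]

Access #2 PA: FAULT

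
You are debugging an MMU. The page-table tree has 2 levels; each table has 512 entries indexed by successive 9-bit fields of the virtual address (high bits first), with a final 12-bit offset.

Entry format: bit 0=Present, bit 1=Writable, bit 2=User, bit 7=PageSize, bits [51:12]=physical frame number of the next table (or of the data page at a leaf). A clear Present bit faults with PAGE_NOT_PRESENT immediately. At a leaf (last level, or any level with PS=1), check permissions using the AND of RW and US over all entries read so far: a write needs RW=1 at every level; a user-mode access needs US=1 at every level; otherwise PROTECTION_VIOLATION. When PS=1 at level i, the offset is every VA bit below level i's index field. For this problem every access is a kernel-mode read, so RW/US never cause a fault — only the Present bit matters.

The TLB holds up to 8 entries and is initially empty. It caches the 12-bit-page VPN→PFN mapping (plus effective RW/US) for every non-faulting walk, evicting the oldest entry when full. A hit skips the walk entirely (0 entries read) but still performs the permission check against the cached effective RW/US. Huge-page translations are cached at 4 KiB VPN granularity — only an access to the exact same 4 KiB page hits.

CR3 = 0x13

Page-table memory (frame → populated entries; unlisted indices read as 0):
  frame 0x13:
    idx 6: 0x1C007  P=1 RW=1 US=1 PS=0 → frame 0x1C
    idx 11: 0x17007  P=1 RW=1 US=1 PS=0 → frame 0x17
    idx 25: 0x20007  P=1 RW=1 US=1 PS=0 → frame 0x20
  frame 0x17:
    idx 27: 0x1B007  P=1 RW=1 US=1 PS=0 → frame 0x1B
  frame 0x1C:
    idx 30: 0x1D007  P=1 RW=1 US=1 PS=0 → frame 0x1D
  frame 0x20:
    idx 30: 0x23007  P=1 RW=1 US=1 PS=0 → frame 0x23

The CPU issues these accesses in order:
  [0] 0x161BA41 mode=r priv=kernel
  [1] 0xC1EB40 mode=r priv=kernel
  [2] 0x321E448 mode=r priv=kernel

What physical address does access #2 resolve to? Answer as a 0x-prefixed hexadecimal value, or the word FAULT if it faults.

Per-access translation:
#0 VA=0x161BA41 (r,kernel):
  [0] read 0x13 idx=11: raw=0x17007 flags P=1 W=1 U=1 S=0
  [1] read 0x17 idx=27: raw=0x1B007 flags P=1 W=1 U=1 S=0
  → PA=0x1BA41  (2 entries read)
#1 VA=0xC1EB40 (r,kernel):
  [0] read 0x13 idx=6: raw=0x1C007 flags P=1 W=1 U=1 S=0
  [1] read 0x1C idx=30: raw=0x1D007 flags P=1 W=1 U=1 S=0
  → PA=0x1DB40  (2 entries read)
#2 VA=0x321E448 (r,kernel):
  [0] read 0x13 idx=25: raw=0x20007 flags P=1 W=1 U=1 S=0
  [1] read 0x20 idx=30: raw=0x23007 flags P=1 W=1 U=1 S=0
  → PA=0x23448  (2 entries read)

Access #2 PA: 0x23448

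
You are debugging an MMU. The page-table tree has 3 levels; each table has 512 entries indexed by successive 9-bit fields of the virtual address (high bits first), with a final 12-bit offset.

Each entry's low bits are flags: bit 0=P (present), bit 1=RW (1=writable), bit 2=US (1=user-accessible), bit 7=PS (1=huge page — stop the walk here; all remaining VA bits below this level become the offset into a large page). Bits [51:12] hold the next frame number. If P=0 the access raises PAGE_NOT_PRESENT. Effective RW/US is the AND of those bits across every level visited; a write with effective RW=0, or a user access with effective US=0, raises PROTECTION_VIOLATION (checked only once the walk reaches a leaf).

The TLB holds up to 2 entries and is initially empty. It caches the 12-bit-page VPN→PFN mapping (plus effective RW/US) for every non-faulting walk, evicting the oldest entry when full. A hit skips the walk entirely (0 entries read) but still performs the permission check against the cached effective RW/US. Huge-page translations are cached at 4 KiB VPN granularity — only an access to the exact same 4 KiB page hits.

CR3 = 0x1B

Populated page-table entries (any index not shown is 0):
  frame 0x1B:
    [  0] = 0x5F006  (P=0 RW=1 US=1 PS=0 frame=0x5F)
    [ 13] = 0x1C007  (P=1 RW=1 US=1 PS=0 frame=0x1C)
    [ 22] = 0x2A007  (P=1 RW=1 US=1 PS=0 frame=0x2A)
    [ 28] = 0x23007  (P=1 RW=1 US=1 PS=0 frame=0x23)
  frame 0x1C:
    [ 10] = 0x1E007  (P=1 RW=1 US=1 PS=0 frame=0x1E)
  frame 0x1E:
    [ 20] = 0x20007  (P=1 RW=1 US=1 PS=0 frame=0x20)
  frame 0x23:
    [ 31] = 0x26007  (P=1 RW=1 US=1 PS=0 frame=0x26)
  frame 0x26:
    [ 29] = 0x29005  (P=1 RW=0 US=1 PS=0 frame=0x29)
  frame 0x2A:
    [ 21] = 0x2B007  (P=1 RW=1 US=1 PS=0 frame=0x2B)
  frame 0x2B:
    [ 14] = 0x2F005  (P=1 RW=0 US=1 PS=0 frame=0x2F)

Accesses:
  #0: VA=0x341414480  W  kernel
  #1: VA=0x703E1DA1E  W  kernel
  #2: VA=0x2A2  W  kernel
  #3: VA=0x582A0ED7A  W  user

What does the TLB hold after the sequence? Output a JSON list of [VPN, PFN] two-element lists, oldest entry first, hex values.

Per-access translation:
#0 VA=0x341414480 (w,kernel):
  L0 @0x1B[13] → 0x1C007  P=1,RW=1,US=1,PS=0
  L1 @0x1C[10] → 0x1E007  P=1,RW=1,US=1,PS=0
  L2 @0x1E[20] → 0x20007  P=1,RW=1,US=1,PS=0
  ✓ 0x20480  — 3 lookups
#1 VA=0x703E1DA1E (w,kernel):
  L0 @0x1B[28] → 0x23007  P=1,RW=1,US=1,PS=0
  L1 @0x23[31] → 0x26007  P=1,RW=1,US=1,PS=0
  L2 @0x26[29] → 0x29005  P=1,RW=0,US=1,PS=0
  ✗ PROTECTION_VIOLATION  [3 reads]
#2 VA=0x2A2 (w,kernel):
  L0 @0x1B[0] → 0x5F006  P=0,RW=1,US=1,PS=0
  ✗ PAGE_NOT_PRESENT  [1 reads]
#3 VA=0x582A0ED7A (w,user):
  L0 @0x1B[22] → 0x2A007  P=1,RW=1,US=1,PS=0
  L1 @0x2A[21] → 0x2B007  P=1,RW=1,US=1,PS=0
  L2 @0x2B[14] → 0x2F005  P=1,RW=0,US=1,PS=0
  ✗ PROTECTION_VIOLATION  [3 reads]

TLB: [["0x341414", "0x20"]]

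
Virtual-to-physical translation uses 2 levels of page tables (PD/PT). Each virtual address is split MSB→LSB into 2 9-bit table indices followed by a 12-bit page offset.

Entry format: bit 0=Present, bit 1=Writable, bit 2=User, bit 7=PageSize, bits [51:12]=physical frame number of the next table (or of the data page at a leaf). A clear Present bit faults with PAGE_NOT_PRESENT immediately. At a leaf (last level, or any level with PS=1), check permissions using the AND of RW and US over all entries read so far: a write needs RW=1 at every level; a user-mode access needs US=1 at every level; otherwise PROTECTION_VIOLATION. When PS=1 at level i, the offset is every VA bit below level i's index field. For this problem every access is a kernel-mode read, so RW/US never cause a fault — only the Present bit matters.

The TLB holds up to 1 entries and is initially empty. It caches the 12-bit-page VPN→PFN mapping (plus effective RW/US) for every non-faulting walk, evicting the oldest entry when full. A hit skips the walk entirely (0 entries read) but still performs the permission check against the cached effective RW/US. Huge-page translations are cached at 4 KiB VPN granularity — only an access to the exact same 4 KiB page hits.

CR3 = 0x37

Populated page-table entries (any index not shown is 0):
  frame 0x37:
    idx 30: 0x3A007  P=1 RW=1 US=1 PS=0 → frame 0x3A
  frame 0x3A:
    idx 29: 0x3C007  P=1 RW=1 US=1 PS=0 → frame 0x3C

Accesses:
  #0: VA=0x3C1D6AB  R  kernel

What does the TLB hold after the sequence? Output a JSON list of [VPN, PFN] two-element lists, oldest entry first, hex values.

Per-access translation:
#0 VA=0x3C1D6AB (r,kernel):
  L0 @0x37[30] → 0x3A007  P=1,RW=1,US=1,PS=0
  L1 @0x3A[29] → 0x3C007  P=1,RW=1,US=1,PS=0
  → PA=0x3C6AB  (2 entries read)

TLB: [["0x3C1D", "0x3C"]]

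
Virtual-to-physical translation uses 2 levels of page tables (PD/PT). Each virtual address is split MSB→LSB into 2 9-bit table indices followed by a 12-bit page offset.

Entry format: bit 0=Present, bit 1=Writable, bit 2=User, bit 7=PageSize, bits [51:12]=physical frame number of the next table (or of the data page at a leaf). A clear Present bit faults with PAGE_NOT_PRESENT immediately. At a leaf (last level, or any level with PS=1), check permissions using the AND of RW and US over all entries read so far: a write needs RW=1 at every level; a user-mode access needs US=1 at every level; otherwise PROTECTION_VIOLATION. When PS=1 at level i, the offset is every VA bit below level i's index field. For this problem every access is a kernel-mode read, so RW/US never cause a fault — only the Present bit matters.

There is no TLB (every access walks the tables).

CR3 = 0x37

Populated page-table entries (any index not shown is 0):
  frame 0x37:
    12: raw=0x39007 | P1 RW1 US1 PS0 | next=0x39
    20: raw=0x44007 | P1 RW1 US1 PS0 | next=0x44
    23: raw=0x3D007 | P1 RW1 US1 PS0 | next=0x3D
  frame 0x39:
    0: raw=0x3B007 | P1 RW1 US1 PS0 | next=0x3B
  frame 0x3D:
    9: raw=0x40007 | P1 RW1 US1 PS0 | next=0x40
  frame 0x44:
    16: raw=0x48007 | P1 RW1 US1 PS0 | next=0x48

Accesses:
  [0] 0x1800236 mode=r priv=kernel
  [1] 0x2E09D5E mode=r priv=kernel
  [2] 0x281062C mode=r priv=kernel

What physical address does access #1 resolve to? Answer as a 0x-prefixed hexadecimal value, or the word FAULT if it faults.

Walk each access:
#0 VA=0x1800236 (r,kernel):
  L0: frame=0x37 idx=12 entry=0x39007 [P=1 RW=1 US=1 PS=0]
  L1: frame=0x39 idx=0 entry=0x3B007 [P=1 RW=1 US=1 PS=0]
  → PA=0x3B236  (2 entries read)
#1 VA=0x2E09D5E (r,kernel):
  L0: frame=0x37 idx=23 entry=0x3D007 [P=1 RW=1 US=1 PS=0]
  L1: frame=0x3D idx=9 entry=0x40007 [P=1 RW=1 US=1 PS=0]
  → PA=0x40D5E  (2 entries read)
#2 VA=0x281062C (r,kernel):
  L0: frame=0x37 idx=20 entry=0x44007 [P=1 RW=1 US=1 PS=0]
  L1: frame=0x44 idx=16 entry=0x48007 [P=1 RW=1 US=1 PS=0]
  → PA=0x4862C  (2 entries read)

Access #1 PA: 0x40D5E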